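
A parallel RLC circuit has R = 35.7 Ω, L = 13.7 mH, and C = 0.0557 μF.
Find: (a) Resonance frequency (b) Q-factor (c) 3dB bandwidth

Step 1 — Resonance: ω₀ = 1/√(LC) = 1/√(0.0137·5.57e-08) = 3.62e+04 rad/s.
Step 2 — f₀ = ω₀/(2π) = 5761 Hz.
Step 3 — Parallel Q: Q = R/(ω₀L) = 35.7/(3.62e+04·0.0137) = 0.07198.
Step 4 — Bandwidth: Δω = ω₀/Q = 5.029e+05 rad/s; BW = Δω/(2π) = 8.004e+04 Hz.

(a) f₀ = 5761 Hz  (b) Q = 0.07198  (c) BW = 8.004e+04 Hz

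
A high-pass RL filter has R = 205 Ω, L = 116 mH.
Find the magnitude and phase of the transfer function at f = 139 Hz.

Step 1 — Angular frequency: ω = 2π·139 = 873.4 rad/s.
Step 2 — Transfer function: H(jω) = jωL/(R + jωL).
Step 3 — Numerator jωL = j·101.3; denominator R + jωL = 205 + j101.3.
Step 4 — H = 0.1963 + j0.3972.
Step 5 — Magnitude: |H| = 0.443 (-7.1 dB); phase: φ = 63.7°.

|H| = 0.443 (-7.1 dB), φ = 63.7°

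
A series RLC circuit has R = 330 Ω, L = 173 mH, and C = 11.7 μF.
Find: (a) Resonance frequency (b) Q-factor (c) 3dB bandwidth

Step 1 — Resonance: ω₀ = 1/√(LC) = 1/√(0.173·1.17e-05) = 702.9 rad/s.
Step 2 — f₀ = ω₀/(2π) = 111.9 Hz.
Step 3 — Series Q: Q = ω₀L/R = 702.9·0.173/330 = 0.3685.
Step 4 — Bandwidth: Δω = ω₀/Q = 1908 rad/s; BW = Δω/(2π) = 303.6 Hz.

(a) f₀ = 111.9 Hz  (b) Q = 0.3685  (c) BW = 303.6 Hz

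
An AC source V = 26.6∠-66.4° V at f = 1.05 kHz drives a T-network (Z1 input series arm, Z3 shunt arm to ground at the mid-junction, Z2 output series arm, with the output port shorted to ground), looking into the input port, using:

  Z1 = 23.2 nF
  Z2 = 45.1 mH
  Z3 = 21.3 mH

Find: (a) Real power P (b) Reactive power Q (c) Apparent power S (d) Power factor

Step 1 — Angular frequency: ω = 2π·f = 2π·1050 = 6597 rad/s.
Step 2 — Component impedances:
  Z1: Z = 1/(jωC) = -j/(ω·C) = 0 - j6533 Ω
  Z2: Z = jωL = j·6597·0.0451 = 0 + j297.5 Ω
  Z3: Z = jωL = j·6597·0.0213 = 0 + j140.5 Ω
Step 3 — With the output port shorted to ground, the output series arm Z2 runs from the junction to ground; the shunt arm Z3 also runs from the junction to ground. They appear in parallel: Z3 || Z2 = 0 + j95.45 Ω.
Step 4 — Series with input arm Z1: Z_in = Z1 + (Z3 || Z2) = 0 - j6438 Ω = 6438∠-90.0° Ω.
Step 5 — Source phasor: V = 26.6∠-66.4° V = 10.65 - j24.38 V.
Step 6 — Current: I = V / Z = 0.003786 + j0.001654 A = 0.004132∠23.6° A.
Step 7 — Complex power: S = V·I* = 0 - j0.1099 VA.
Step 8 — Real power: P = Re(S) = 0 W.
Step 9 — Reactive power: Q = Im(S) = -0.1099 VAR.
Step 10 — Apparent power: |S| = 0.1099 VA.
Step 11 — Power factor: PF = P/|S| = 0 (leading).

(a) P = 0 W  (b) Q = -0.1099 VAR  (c) S = 0.1099 VA  (d) PF = 0 (leading)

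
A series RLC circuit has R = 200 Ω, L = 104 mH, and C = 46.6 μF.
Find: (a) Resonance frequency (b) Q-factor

Step 1 — Resonance condition Im(Z)=0 gives ω₀ = 1/√(LC).
Step 2 — ω₀ = 1/√(0.104·4.66e-05) = 454.2 rad/s.
Step 3 — f₀ = ω₀/(2π) = 72.3 Hz.
Step 4 — Series Q: Q = ω₀L/R = 454.2·0.104/200 = 0.2362.

(a) f₀ = 72.3 Hz  (b) Q = 0.2362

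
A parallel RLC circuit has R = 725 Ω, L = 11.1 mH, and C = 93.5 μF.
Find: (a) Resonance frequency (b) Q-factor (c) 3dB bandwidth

Step 1 — Resonance: ω₀ = 1/√(LC) = 1/√(0.0111·9.35e-05) = 981.6 rad/s.
Step 2 — f₀ = ω₀/(2π) = 156.2 Hz.
Step 3 — Parallel Q: Q = R/(ω₀L) = 725/(981.6·0.0111) = 66.54.
Step 4 — Bandwidth: Δω = ω₀/Q = 14.75 rad/s; BW = Δω/(2π) = 2.348 Hz.

(a) f₀ = 156.2 Hz  (b) Q = 66.54  (c) BW = 2.348 Hz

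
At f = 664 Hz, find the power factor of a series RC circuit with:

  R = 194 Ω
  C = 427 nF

Step 1 — Angular frequency: ω = 2π·f = 2π·664 = 4172 rad/s.
Step 2 — Component impedances:
  R: Z = R = 194 Ω
  C: Z = 1/(jωC) = -j/(ω·C) = 0 - j561.3 Ω
Step 3 — Series combination: Z_total = R + C = 194 - j561.3 Ω = 593.9∠-70.9° Ω.
Step 4 — Power factor: PF = cos(φ) = Re(Z)/|Z| = 194/593.92 = 0.3266.
Step 5 — Type: Im(Z) = -561.3 ⇒ leading (phase φ = -70.9°).

PF = 0.3266 (leading, φ = -70.9°)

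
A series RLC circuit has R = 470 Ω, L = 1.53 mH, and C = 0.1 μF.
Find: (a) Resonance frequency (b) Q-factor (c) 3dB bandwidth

Step 1 — Resonance condition Im(Z)=0 gives ω₀ = 1/√(LC).
Step 2 — ω₀ = 1/√(0.00153·1e-07) = 8.085e+04 rad/s.
Step 3 — f₀ = ω₀/(2π) = 1.287e+04 Hz.
Step 4 — Series Q: Q = ω₀L/R = 8.085e+04·0.00153/470 = 0.2632.
Step 5 — 3dB bandwidth: Δω = ω₀/Q = 3.072e+05 rad/s; BW = Δω/(2π) = 4.889e+04 Hz.

(a) f₀ = 1.287e+04 Hz  (b) Q = 0.2632  (c) BW = 4.889e+04 Hz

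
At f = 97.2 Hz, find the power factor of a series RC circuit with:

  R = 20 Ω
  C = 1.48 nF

Step 1 — Angular frequency: ω = 2π·f = 2π·97.2 = 610.7 rad/s.
Step 2 — Component impedances:
  R: Z = R = 20 Ω
  C: Z = 1/(jωC) = -j/(ω·C) = 0 - j1.106e+06 Ω
Step 3 — Series combination: Z_total = R + C = 20 - j1.106e+06 Ω = 1.106e+06∠-90.0° Ω.
Step 4 — Power factor: PF = cos(φ) = Re(Z)/|Z| = 20/1.106e+06 = 1.808e-05.
Step 5 — Type: Im(Z) = -1.106e+06 ⇒ leading (phase φ = -90.0°).

PF = 1.808e-05 (leading, φ = -90.0°)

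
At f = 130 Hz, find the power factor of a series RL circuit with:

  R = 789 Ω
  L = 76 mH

Step 1 — Angular frequency: ω = 2π·f = 2π·130 = 816.8 rad/s.
Step 2 — Component impedances:
  R: Z = R = 789 Ω
  L: Z = jωL = j·816.8·0.076 = 0 + j62.08 Ω
Step 3 — Series combination: Z_total = R + L = 789 + j62.08 Ω = 791.4∠4.5° Ω.
Step 4 — Power factor: PF = cos(φ) = Re(Z)/|Z| = 789/791.44 = 0.9969.
Step 5 — Type: Im(Z) = 62.08 ⇒ lagging (phase φ = 4.5°).

PF = 0.9969 (lagging, φ = 4.5°)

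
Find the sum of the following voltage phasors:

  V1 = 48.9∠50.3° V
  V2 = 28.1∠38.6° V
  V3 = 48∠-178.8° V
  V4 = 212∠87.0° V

Step 1 — Convert each phasor to rectangular form:
  V1 = 48.9·(cos(50.3°) + j·sin(50.3°)) = 31.24 + j37.62 V
  V2 = 28.1·(cos(38.6°) + j·sin(38.6°)) = 21.96 + j17.53 V
  V3 = 48·(cos(-178.8°) + j·sin(-178.8°)) = -47.99 - j1.005 V
  V4 = 212·(cos(87.0°) + j·sin(87.0°)) = 11.1 + j211.7 V
Step 2 — Sum components: V_total = 16.3 + j265.9 V.
Step 3 — Convert to polar: |V_total| = 266.4 V, ∠V_total = 86.5°.

V_total = 266.4∠86.5° V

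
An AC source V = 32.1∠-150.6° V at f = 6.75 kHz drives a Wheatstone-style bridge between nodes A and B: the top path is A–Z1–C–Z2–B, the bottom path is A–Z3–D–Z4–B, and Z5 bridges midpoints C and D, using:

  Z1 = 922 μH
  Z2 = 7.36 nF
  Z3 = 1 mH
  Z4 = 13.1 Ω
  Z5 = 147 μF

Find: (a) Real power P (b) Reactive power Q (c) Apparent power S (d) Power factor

Step 1 — Angular frequency: ω = 2π·f = 2π·6750 = 4.241e+04 rad/s.
Step 2 — Component impedances:
  Z1: Z = jωL = j·4.241e+04·0.000922 = 0 + j39.1 Ω
  Z2: Z = 1/(jωC) = -j/(ω·C) = 0 - j3204 Ω
  Z3: Z = jωL = j·4.241e+04·0.001 = 0 + j42.41 Ω
  Z4: Z = R = 13.1 Ω
  Z5: Z = 1/(jωC) = -j/(ω·C) = 0 - j0.1604 Ω
Step 3 — Bridge requires nodal analysis (the Z5 bridge couples midpoints C and D, so the two paths cannot be reduced to a simple series/parallel combination). Setting node B to ground and injecting 1 A at node A, the 3-node admittance system at A, C, D solves to V_A = Z_AB = 13.1 + j20.25 Ω = 24.12∠57.1° Ω.
Step 4 — Source phasor: V = 32.1∠-150.6° V = -27.97 - j15.76 V.
Step 5 — Current: I = V / Z = -1.179 + j0.6187 A = 1.331∠152.3° A.
Step 6 — Complex power: S = V·I* = 23.21 + j35.87 VA.
Step 7 — Real power: P = Re(S) = 23.21 W.
Step 8 — Reactive power: Q = Im(S) = 35.87 VAR.
Step 9 — Apparent power: |S| = 42.73 VA.
Step 10 — Power factor: PF = P/|S| = 0.5432 (lagging).

(a) P = 23.21 W  (b) Q = 35.87 VAR  (c) S = 42.73 VA  (d) PF = 0.5432 (lagging)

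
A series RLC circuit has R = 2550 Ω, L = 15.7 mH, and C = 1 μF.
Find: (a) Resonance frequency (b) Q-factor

Step 1 — Resonance condition Im(Z)=0 gives ω₀ = 1/√(LC).
Step 2 — ω₀ = 1/√(0.0157·1e-06) = 7981 rad/s.
Step 3 — f₀ = ω₀/(2π) = 1270 Hz.
Step 4 — Series Q: Q = ω₀L/R = 7981·0.0157/2550 = 0.04914.

(a) f₀ = 1270 Hz  (b) Q = 0.04914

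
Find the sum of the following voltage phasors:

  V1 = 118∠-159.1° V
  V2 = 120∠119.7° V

Step 1 — Convert each phasor to rectangular form:
  V1 = 118·(cos(-159.1°) + j·sin(-159.1°)) = -110.2 - j42.1 V
  V2 = 120·(cos(119.7°) + j·sin(119.7°)) = -59.46 + j104.2 V
Step 2 — Sum components: V_total = -169.7 + j62.14 V.
Step 3 — Convert to polar: |V_total| = 180.7 V, ∠V_total = 159.9°.

V_total = 180.7∠159.9° V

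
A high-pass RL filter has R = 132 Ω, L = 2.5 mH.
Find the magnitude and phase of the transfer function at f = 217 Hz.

Step 1 — Angular frequency: ω = 2π·217 = 1363 rad/s.
Step 2 — Transfer function: H(jω) = jωL/(R + jωL).
Step 3 — Numerator jωL = j·3.409; denominator R + jωL = 132 + j3.409.
Step 4 — H = 0.0006664 + j0.02581.
Step 5 — Magnitude: |H| = 0.02581 (-31.8 dB); phase: φ = 88.5°.

|H| = 0.02581 (-31.8 dB), φ = 88.5°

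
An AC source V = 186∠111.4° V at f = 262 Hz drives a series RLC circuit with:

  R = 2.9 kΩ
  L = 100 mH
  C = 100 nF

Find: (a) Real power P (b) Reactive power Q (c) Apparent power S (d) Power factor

Step 1 — Angular frequency: ω = 2π·f = 2π·262 = 1646 rad/s.
Step 2 — Component impedances:
  R: Z = R = 2900 Ω
  L: Z = jωL = j·1646·0.1 = 0 + j164.6 Ω
  C: Z = 1/(jωC) = -j/(ω·C) = 0 - j6075 Ω
Step 3 — Series combination: Z_total = R + L + C = 2900 - j5910 Ω = 6583∠-63.9° Ω.
Step 4 — Source phasor: V = 186∠111.4° V = -67.87 + j173.2 V.
Step 5 — Current: I = V / Z = -0.02816 + j0.002333 A = 0.02825∠175.3° A.
Step 6 — Complex power: S = V·I* = 2.315 - j4.718 VA.
Step 7 — Real power: P = Re(S) = 2.315 W.
Step 8 — Reactive power: Q = Im(S) = -4.718 VAR.
Step 9 — Apparent power: |S| = 5.255 VA.
Step 10 — Power factor: PF = P/|S| = 0.4405 (leading).

(a) P = 2.315 W  (b) Q = -4.718 VAR  (c) S = 5.255 VA  (d) PF = 0.4405 (leading)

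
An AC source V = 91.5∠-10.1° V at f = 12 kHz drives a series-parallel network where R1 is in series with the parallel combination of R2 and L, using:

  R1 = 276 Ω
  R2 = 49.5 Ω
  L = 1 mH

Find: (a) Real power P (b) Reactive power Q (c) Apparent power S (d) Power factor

Step 1 — Angular frequency: ω = 2π·f = 2π·1.2e+04 = 7.54e+04 rad/s.
Step 2 — Component impedances:
  R1: Z = R = 276 Ω
  R2: Z = R = 49.5 Ω
  L: Z = jωL = j·7.54e+04·0.001 = 0 + j75.4 Ω
Step 3 — Parallel branch: R2 || L = 1/(1/R2 + 1/L) = 34.59 + j22.71 Ω.
Step 4 — Series with R1: Z_total = R1 + (R2 || L) = 310.6 + j22.71 Ω = 311.4∠4.2° Ω.
Step 5 — Source phasor: V = 91.5∠-10.1° V = 90.08 - j16.05 V.
Step 6 — Current: I = V / Z = 0.2847 - j0.07248 A = 0.2938∠-14.3° A.
Step 7 — Complex power: S = V·I* = 26.81 + j1.96 VA.
Step 8 — Real power: P = Re(S) = 26.81 W.
Step 9 — Reactive power: Q = Im(S) = 1.96 VAR.
Step 10 — Apparent power: |S| = 26.88 VA.
Step 11 — Power factor: PF = P/|S| = 0.9973 (lagging).

(a) P = 26.81 W  (b) Q = 1.96 VAR  (c) S = 26.88 VA  (d) PF = 0.9973 (lagging)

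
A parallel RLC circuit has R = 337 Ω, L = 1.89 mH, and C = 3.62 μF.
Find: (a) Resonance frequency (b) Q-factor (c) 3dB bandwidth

Step 1 — Resonance: ω₀ = 1/√(LC) = 1/√(0.00189·3.62e-06) = 1.209e+04 rad/s.
Step 2 — f₀ = ω₀/(2π) = 1924 Hz.
Step 3 — Parallel Q: Q = R/(ω₀L) = 337/(1.209e+04·0.00189) = 14.75.
Step 4 — Bandwidth: Δω = ω₀/Q = 819.7 rad/s; BW = Δω/(2π) = 130.5 Hz.

(a) f₀ = 1924 Hz  (b) Q = 14.75  (c) BW = 130.5 Hz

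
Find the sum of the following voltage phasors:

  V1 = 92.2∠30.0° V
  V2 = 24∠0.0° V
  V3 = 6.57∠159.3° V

Step 1 — Convert each phasor to rectangular form:
  V1 = 92.2·(cos(30.0°) + j·sin(30.0°)) = 79.85 + j46.1 V
  V2 = 24·(cos(0.0°) + j·sin(0.0°)) = 24 V
  V3 = 6.57·(cos(159.3°) + j·sin(159.3°)) = -6.146 + j2.322 V
Step 2 — Sum components: V_total = 97.7 + j48.42 V.
Step 3 — Convert to polar: |V_total| = 109 V, ∠V_total = 26.4°.

V_total = 109∠26.4° V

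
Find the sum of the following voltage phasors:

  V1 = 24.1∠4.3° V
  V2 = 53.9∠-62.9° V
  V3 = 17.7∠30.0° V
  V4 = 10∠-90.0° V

Step 1 — Convert each phasor to rectangular form:
  V1 = 24.1·(cos(4.3°) + j·sin(4.3°)) = 24.03 + j1.807 V
  V2 = 53.9·(cos(-62.9°) + j·sin(-62.9°)) = 24.55 - j47.98 V
  V3 = 17.7·(cos(30.0°) + j·sin(30.0°)) = 15.33 + j8.85 V
  V4 = 10·(cos(-90.0°) + j·sin(-90.0°)) = 0 - j10 V
Step 2 — Sum components: V_total = 63.91 - j47.33 V.
Step 3 — Convert to polar: |V_total| = 79.53 V, ∠V_total = -36.5°.

V_total = 79.53∠-36.5° V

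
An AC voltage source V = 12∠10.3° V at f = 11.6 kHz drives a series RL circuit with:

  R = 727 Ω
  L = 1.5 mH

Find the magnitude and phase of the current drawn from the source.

Step 1 — Angular frequency: ω = 2π·f = 2π·1.16e+04 = 7.288e+04 rad/s.
Step 2 — Component impedances:
  R: Z = R = 727 Ω
  L: Z = jωL = j·7.288e+04·0.0015 = 0 + j109.3 Ω
Step 3 — Series combination: Z_total = R + L = 727 + j109.3 Ω = 735.2∠8.6° Ω.
Step 4 — Source phasor: V = 12∠10.3° V = 11.81 + j2.146 V.
Step 5 — Ohm's law: I = V / Z_total = (11.81 + j2.146) / (727 + j109.3) = 0.01632 + j0.0004979 A.
Step 6 — Convert to polar: |I| = 0.01632 A, ∠I = 1.7°.

I = 0.01632∠1.7° A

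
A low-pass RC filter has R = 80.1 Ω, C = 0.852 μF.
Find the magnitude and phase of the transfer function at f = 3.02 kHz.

Step 1 — Angular frequency: ω = 2π·3020 = 1.898e+04 rad/s.
Step 2 — Transfer function: H(jω) = 1/(1 + jωRC).
Step 3 — Denominator: 1 + jωRC = 1 + j·1.898e+04·80.1·8.52e-07 = 1 + j1.295.
Step 4 — H = 0.3736 - j0.4837.
Step 5 — Magnitude: |H| = 0.6112 (-4.3 dB); phase: φ = -52.3°.

|H| = 0.6112 (-4.3 dB), φ = -52.3°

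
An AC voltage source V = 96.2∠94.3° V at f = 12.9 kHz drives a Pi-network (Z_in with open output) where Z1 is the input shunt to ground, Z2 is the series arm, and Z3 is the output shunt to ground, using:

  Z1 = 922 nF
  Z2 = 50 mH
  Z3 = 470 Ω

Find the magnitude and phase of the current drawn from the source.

Step 1 — Angular frequency: ω = 2π·f = 2π·1.29e+04 = 8.105e+04 rad/s.
Step 2 — Component impedances:
  Z1: Z = 1/(jωC) = -j/(ω·C) = 0 - j13.38 Ω
  Z2: Z = jωL = j·8.105e+04·0.05 = 0 + j4053 Ω
  Z3: Z = R = 470 Ω
Step 3 — With open output, the series arm Z2 and the output shunt Z3 appear in series to ground: Z2 + Z3 = 470 + j4053 Ω.
Step 4 — Parallel with input shunt Z1: Z_in = Z1 || (Z2 + Z3) = 0.005089 - j13.43 Ω = 13.43∠-90.0° Ω.
Step 5 — Source phasor: V = 96.2∠94.3° V = -7.213 + j95.93 V.
Step 6 — Ohm's law: I = V / Z_total = (-7.213 + j95.93) / (0.005089 - j13.43) = -7.146 - j0.5346 A.
Step 7 — Convert to polar: |I| = 7.166 A, ∠I = -175.7°.

I = 7.166∠-175.7° A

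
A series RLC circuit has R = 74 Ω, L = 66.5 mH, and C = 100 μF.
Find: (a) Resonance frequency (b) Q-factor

Step 1 — Resonance condition Im(Z)=0 gives ω₀ = 1/√(LC).
Step 2 — ω₀ = 1/√(0.0665·0.0001) = 387.8 rad/s.
Step 3 — f₀ = ω₀/(2π) = 61.72 Hz.
Step 4 — Series Q: Q = ω₀L/R = 387.8·0.0665/74 = 0.3485.

(a) f₀ = 61.72 Hz  (b) Q = 0.3485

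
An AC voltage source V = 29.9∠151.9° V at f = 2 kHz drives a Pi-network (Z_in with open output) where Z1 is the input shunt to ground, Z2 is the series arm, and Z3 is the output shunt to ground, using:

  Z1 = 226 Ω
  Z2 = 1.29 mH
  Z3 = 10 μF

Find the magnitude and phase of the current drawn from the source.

Step 1 — Angular frequency: ω = 2π·f = 2π·2000 = 1.257e+04 rad/s.
Step 2 — Component impedances:
  Z1: Z = R = 226 Ω
  Z2: Z = jωL = j·1.257e+04·0.00129 = 0 + j16.21 Ω
  Z3: Z = 1/(jωC) = -j/(ω·C) = 0 - j7.958 Ω
Step 3 — With open output, the series arm Z2 and the output shunt Z3 appear in series to ground: Z2 + Z3 = 0 + j8.253 Ω.
Step 4 — Parallel with input shunt Z1: Z_in = Z1 || (Z2 + Z3) = 0.301 + j8.242 Ω = 8.247∠87.9° Ω.
Step 5 — Source phasor: V = 29.9∠151.9° V = -26.38 + j14.08 V.
Step 6 — Ohm's law: I = V / Z_total = (-26.38 + j14.08) / (0.301 + j8.242) = 1.59 + j3.258 A.
Step 7 — Convert to polar: |I| = 3.625 A, ∠I = 64.0°.

I = 3.625∠64.0° A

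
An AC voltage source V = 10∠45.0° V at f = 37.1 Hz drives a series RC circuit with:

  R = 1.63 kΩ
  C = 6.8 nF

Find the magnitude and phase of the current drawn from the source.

Step 1 — Angular frequency: ω = 2π·f = 2π·37.1 = 233.1 rad/s.
Step 2 — Component impedances:
  R: Z = R = 1630 Ω
  C: Z = 1/(jωC) = -j/(ω·C) = 0 - j6.309e+05 Ω
Step 3 — Series combination: Z_total = R + C = 1630 - j6.309e+05 Ω = 6.309e+05∠-89.9° Ω.
Step 4 — Source phasor: V = 10∠45.0° V = 7.071 + j7.071 V.
Step 5 — Ohm's law: I = V / Z_total = (7.071 + j7.071) / (1630 - j6.309e+05) = -1.118e-05 + j1.124e-05 A.
Step 6 — Convert to polar: |I| = 1.585e-05 A, ∠I = 134.9°.

I = 1.585e-05∠134.9° A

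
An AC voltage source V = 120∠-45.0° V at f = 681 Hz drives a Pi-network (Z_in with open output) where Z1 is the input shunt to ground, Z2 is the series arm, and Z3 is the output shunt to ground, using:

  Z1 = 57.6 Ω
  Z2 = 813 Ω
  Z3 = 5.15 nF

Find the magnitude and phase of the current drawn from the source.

Step 1 — Angular frequency: ω = 2π·f = 2π·681 = 4279 rad/s.
Step 2 — Component impedances:
  Z1: Z = R = 57.6 Ω
  Z2: Z = R = 813 Ω
  Z3: Z = 1/(jωC) = -j/(ω·C) = 0 - j4.538e+04 Ω
Step 3 — With open output, the series arm Z2 and the output shunt Z3 appear in series to ground: Z2 + Z3 = 813 - j4.538e+04 Ω.
Step 4 — Parallel with input shunt Z1: Z_in = Z1 || (Z2 + Z3) = 57.6 - j0.07308 Ω = 57.6∠-0.1° Ω.
Step 5 — Source phasor: V = 120∠-45.0° V = 84.85 - j84.85 V.
Step 6 — Ohm's law: I = V / Z_total = (84.85 - j84.85) / (57.6 - j0.07308) = 1.475 - j1.471 A.
Step 7 — Convert to polar: |I| = 2.083 A, ∠I = -44.9°.

I = 2.083∠-44.9° A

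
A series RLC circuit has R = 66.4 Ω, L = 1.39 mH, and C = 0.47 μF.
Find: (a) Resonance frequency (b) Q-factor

Step 1 — Resonance condition Im(Z)=0 gives ω₀ = 1/√(LC).
Step 2 — ω₀ = 1/√(0.00139·4.7e-07) = 3.912e+04 rad/s.
Step 3 — f₀ = ω₀/(2π) = 6227 Hz.
Step 4 — Series Q: Q = ω₀L/R = 3.912e+04·0.00139/66.4 = 0.819.

(a) f₀ = 6227 Hz  (b) Q = 0.819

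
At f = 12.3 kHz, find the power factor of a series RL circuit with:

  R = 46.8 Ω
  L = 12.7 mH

Step 1 — Angular frequency: ω = 2π·f = 2π·1.23e+04 = 7.728e+04 rad/s.
Step 2 — Component impedances:
  R: Z = R = 46.8 Ω
  L: Z = jωL = j·7.728e+04·0.0127 = 0 + j981.5 Ω
Step 3 — Series combination: Z_total = R + L = 46.8 + j981.5 Ω = 982.6∠87.3° Ω.
Step 4 — Power factor: PF = cos(φ) = Re(Z)/|Z| = 46.8/982.6 = 0.04763.
Step 5 — Type: Im(Z) = 981.5 ⇒ lagging (phase φ = 87.3°).

PF = 0.04763 (lagging, φ = 87.3°)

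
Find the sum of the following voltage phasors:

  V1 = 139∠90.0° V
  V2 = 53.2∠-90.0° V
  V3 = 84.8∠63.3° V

Step 1 — Convert each phasor to rectangular form:
  V1 = 139·(cos(90.0°) + j·sin(90.0°)) = 0 + j139 V
  V2 = 53.2·(cos(-90.0°) + j·sin(-90.0°)) = 0 - j53.2 V
  V3 = 84.8·(cos(63.3°) + j·sin(63.3°)) = 38.1 + j75.76 V
Step 2 — Sum components: V_total = 38.1 + j161.6 V.
Step 3 — Convert to polar: |V_total| = 166 V, ∠V_total = 76.7°.

V_total = 166∠76.7° V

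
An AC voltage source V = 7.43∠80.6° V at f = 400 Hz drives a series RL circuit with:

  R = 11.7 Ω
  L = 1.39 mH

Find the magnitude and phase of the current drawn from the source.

Step 1 — Angular frequency: ω = 2π·f = 2π·400 = 2513 rad/s.
Step 2 — Component impedances:
  R: Z = R = 11.7 Ω
  L: Z = jωL = j·2513·0.00139 = 0 + j3.493 Ω
Step 3 — Series combination: Z_total = R + L = 11.7 + j3.493 Ω = 12.21∠16.6° Ω.
Step 4 — Source phasor: V = 7.43∠80.6° V = 1.214 + j7.33 V.
Step 5 — Ohm's law: I = V / Z_total = (1.214 + j7.33) / (11.7 + j3.493) = 0.267 + j0.5468 A.
Step 6 — Convert to polar: |I| = 0.6085 A, ∠I = 64.0°.

I = 0.6085∠64.0° A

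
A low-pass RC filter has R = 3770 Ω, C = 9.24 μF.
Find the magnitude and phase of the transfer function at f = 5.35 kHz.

Step 1 — Angular frequency: ω = 2π·5350 = 3.362e+04 rad/s.
Step 2 — Transfer function: H(jω) = 1/(1 + jωRC).
Step 3 — Denominator: 1 + jωRC = 1 + j·3.362e+04·3770·9.24e-06 = 1 + j1171.
Step 4 — H = 7.293e-07 - j0.000854.
Step 5 — Magnitude: |H| = 0.000854 (-61.4 dB); phase: φ = -90.0°.

|H| = 0.000854 (-61.4 dB), φ = -90.0°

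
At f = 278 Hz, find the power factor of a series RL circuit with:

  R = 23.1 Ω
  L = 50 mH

Step 1 — Angular frequency: ω = 2π·f = 2π·278 = 1747 rad/s.
Step 2 — Component impedances:
  R: Z = R = 23.1 Ω
  L: Z = jωL = j·1747·0.05 = 0 + j87.34 Ω
Step 3 — Series combination: Z_total = R + L = 23.1 + j87.34 Ω = 90.34∠75.2° Ω.
Step 4 — Power factor: PF = cos(φ) = Re(Z)/|Z| = 23.1/90.34 = 0.2557.
Step 5 — Type: Im(Z) = 87.34 ⇒ lagging (phase φ = 75.2°).

PF = 0.2557 (lagging, φ = 75.2°)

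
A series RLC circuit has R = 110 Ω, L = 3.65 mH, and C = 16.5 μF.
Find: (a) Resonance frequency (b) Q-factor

Step 1 — Resonance condition Im(Z)=0 gives ω₀ = 1/√(LC).
Step 2 — ω₀ = 1/√(0.00365·1.65e-05) = 4075 rad/s.
Step 3 — f₀ = ω₀/(2π) = 648.5 Hz.
Step 4 — Series Q: Q = ω₀L/R = 4075·0.00365/110 = 0.1352.

(a) f₀ = 648.5 Hz  (b) Q = 0.1352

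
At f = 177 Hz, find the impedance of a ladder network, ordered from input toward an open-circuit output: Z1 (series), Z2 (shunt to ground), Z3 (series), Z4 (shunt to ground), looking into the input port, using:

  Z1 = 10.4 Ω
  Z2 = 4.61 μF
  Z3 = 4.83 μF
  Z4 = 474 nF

Step 1 — Angular frequency: ω = 2π·f = 2π·177 = 1112 rad/s.
Step 2 — Component impedances:
  Z1: Z = R = 10.4 Ω
  Z2: Z = 1/(jωC) = -j/(ω·C) = 0 - j195 Ω
  Z3: Z = 1/(jωC) = -j/(ω·C) = 0 - j186.2 Ω
  Z4: Z = 1/(jωC) = -j/(ω·C) = 0 - j1897 Ω
Step 3 — Ladder network (open output): work backward from the far end, alternating series and parallel combinations. Z_in = 10.4 - j178.4 Ω = 178.7∠-86.7° Ω.

Z = 10.4 - j178.4 Ω = 178.7∠-86.7° Ω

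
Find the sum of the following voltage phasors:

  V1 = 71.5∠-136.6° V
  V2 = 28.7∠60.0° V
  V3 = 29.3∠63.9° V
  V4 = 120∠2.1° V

Step 1 — Convert each phasor to rectangular form:
  V1 = 71.5·(cos(-136.6°) + j·sin(-136.6°)) = -51.95 - j49.13 V
  V2 = 28.7·(cos(60.0°) + j·sin(60.0°)) = 14.35 + j24.85 V
  V3 = 29.3·(cos(63.9°) + j·sin(63.9°)) = 12.89 + j26.31 V
  V4 = 120·(cos(2.1°) + j·sin(2.1°)) = 119.9 + j4.397 V
Step 2 — Sum components: V_total = 95.21 + j6.438 V.
Step 3 — Convert to polar: |V_total| = 95.43 V, ∠V_total = 3.9°.

V_total = 95.43∠3.9° V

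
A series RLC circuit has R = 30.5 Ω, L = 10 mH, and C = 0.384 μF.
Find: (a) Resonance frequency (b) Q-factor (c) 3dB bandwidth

Step 1 — Resonance condition Im(Z)=0 gives ω₀ = 1/√(LC).
Step 2 — ω₀ = 1/√(0.01·3.84e-07) = 1.614e+04 rad/s.
Step 3 — f₀ = ω₀/(2π) = 2568 Hz.
Step 4 — Series Q: Q = ω₀L/R = 1.614e+04·0.01/30.5 = 5.291.
Step 5 — 3dB bandwidth: Δω = ω₀/Q = 3050 rad/s; BW = Δω/(2π) = 485.4 Hz.

(a) f₀ = 2568 Hz  (b) Q = 5.291  (c) BW = 485.4 Hz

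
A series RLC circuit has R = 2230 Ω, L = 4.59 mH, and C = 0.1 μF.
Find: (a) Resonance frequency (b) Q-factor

Step 1 — Resonance condition Im(Z)=0 gives ω₀ = 1/√(LC).
Step 2 — ω₀ = 1/√(0.00459·1e-07) = 4.668e+04 rad/s.
Step 3 — f₀ = ω₀/(2π) = 7429 Hz.
Step 4 — Series Q: Q = ω₀L/R = 4.668e+04·0.00459/2230 = 0.09607.

(a) f₀ = 7429 Hz  (b) Q = 0.09607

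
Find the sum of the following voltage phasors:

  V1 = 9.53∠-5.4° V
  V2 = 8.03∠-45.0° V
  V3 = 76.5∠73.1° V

Step 1 — Convert each phasor to rectangular form:
  V1 = 9.53·(cos(-5.4°) + j·sin(-5.4°)) = 9.488 - j0.8969 V
  V2 = 8.03·(cos(-45.0°) + j·sin(-45.0°)) = 5.678 - j5.678 V
  V3 = 76.5·(cos(73.1°) + j·sin(73.1°)) = 22.24 + j73.2 V
Step 2 — Sum components: V_total = 37.4 + j66.62 V.
Step 3 — Convert to polar: |V_total| = 76.4 V, ∠V_total = 60.7°.

V_total = 76.4∠60.7° V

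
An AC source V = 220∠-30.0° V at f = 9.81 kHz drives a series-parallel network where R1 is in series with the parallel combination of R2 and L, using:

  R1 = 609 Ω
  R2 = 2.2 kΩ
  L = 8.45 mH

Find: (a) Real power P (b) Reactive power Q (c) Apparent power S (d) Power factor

Step 1 — Angular frequency: ω = 2π·f = 2π·9810 = 6.164e+04 rad/s.
Step 2 — Component impedances:
  R1: Z = R = 609 Ω
  R2: Z = R = 2200 Ω
  L: Z = jωL = j·6.164e+04·0.00845 = 0 + j520.8 Ω
Step 3 — Parallel branch: R2 || L = 1/(1/R2 + 1/L) = 116.8 + j493.2 Ω.
Step 4 — Series with R1: Z_total = R1 + (R2 || L) = 725.8 + j493.2 Ω = 877.5∠34.2° Ω.
Step 5 — Source phasor: V = 220∠-30.0° V = 190.5 - j110 V.
Step 6 — Current: I = V / Z = 0.1091 - j0.2257 A = 0.2507∠-64.2° A.
Step 7 — Complex power: S = V·I* = 45.62 + j31 VA.
Step 8 — Real power: P = Re(S) = 45.62 W.
Step 9 — Reactive power: Q = Im(S) = 31 VAR.
Step 10 — Apparent power: |S| = 55.16 VA.
Step 11 — Power factor: PF = P/|S| = 0.8271 (lagging).

(a) P = 45.62 W  (b) Q = 31 VAR  (c) S = 55.16 VA  (d) PF = 0.8271 (lagging)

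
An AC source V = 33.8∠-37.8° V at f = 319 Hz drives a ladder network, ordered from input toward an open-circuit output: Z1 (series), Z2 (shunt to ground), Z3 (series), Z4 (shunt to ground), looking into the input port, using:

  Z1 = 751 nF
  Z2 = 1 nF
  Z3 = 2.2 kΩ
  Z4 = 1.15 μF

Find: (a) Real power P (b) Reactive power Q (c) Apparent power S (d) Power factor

Step 1 — Angular frequency: ω = 2π·f = 2π·319 = 2004 rad/s.
Step 2 — Component impedances:
  Z1: Z = 1/(jωC) = -j/(ω·C) = 0 - j664.3 Ω
  Z2: Z = 1/(jωC) = -j/(ω·C) = 0 - j4.989e+05 Ω
  Z3: Z = R = 2200 Ω
  Z4: Z = 1/(jωC) = -j/(ω·C) = 0 - j433.8 Ω
Step 3 — Ladder network (open output): work backward from the far end, alternating series and parallel combinations. Z_in = 2196 - j1107 Ω = 2460∠-26.8° Ω.
Step 4 — Source phasor: V = 33.8∠-37.8° V = 26.71 - j20.72 V.
Step 5 — Current: I = V / Z = 0.01349 - j0.002631 A = 0.01374∠-11.0° A.
Step 6 — Complex power: S = V·I* = 0.4147 - j0.2091 VA.
Step 7 — Real power: P = Re(S) = 0.4147 W.
Step 8 — Reactive power: Q = Im(S) = -0.2091 VAR.
Step 9 — Apparent power: |S| = 0.4645 VA.
Step 10 — Power factor: PF = P/|S| = 0.8929 (leading).

(a) P = 0.4147 W  (b) Q = -0.2091 VAR  (c) S = 0.4645 VA  (d) PF = 0.8929 (leading)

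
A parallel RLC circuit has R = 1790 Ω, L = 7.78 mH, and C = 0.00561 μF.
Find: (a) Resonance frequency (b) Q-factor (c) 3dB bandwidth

Step 1 — Resonance: ω₀ = 1/√(LC) = 1/√(0.00778·5.61e-09) = 1.514e+05 rad/s.
Step 2 — f₀ = ω₀/(2π) = 2.409e+04 Hz.
Step 3 — Parallel Q: Q = R/(ω₀L) = 1790/(1.514e+05·0.00778) = 1.52.
Step 4 — Bandwidth: Δω = ω₀/Q = 9.958e+04 rad/s; BW = Δω/(2π) = 1.585e+04 Hz.

(a) f₀ = 2.409e+04 Hz  (b) Q = 1.52  (c) BW = 1.585e+04 Hz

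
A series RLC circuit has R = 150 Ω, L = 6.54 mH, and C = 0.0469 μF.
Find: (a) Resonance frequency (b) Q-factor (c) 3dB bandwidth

Step 1 — Resonance: ω₀ = 1/√(LC) = 1/√(0.00654·4.69e-08) = 5.71e+04 rad/s.
Step 2 — f₀ = ω₀/(2π) = 9088 Hz.
Step 3 — Series Q: Q = ω₀L/R = 5.71e+04·0.00654/150 = 2.489.
Step 4 — Bandwidth: Δω = ω₀/Q = 2.294e+04 rad/s; BW = Δω/(2π) = 3650 Hz.

(a) f₀ = 9088 Hz  (b) Q = 2.489  (c) BW = 3650 Hz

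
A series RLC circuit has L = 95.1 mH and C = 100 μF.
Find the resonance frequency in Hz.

Step 1 — Resonance condition Im(Z)=0 gives ω₀ = 1/√(LC).
Step 2 — ω₀ = 1/√(0.0951·0.0001) = 324.3 rad/s.
Step 3 — f₀ = ω₀/(2π) = 51.61 Hz.

f₀ = 51.61 Hz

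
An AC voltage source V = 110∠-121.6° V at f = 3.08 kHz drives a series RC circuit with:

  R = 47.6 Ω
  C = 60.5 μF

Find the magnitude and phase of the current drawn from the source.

Step 1 — Angular frequency: ω = 2π·f = 2π·3080 = 1.935e+04 rad/s.
Step 2 — Component impedances:
  R: Z = R = 47.6 Ω
  C: Z = 1/(jωC) = -j/(ω·C) = 0 - j0.8541 Ω
Step 3 — Series combination: Z_total = R + C = 47.6 - j0.8541 Ω = 47.61∠-1.0° Ω.
Step 4 — Source phasor: V = 110∠-121.6° V = -57.64 - j93.69 V.
Step 5 — Ohm's law: I = V / Z_total = (-57.64 - j93.69) / (47.6 - j0.8541) = -1.175 - j1.989 A.
Step 6 — Convert to polar: |I| = 2.311 A, ∠I = -120.6°.

I = 2.311∠-120.6° A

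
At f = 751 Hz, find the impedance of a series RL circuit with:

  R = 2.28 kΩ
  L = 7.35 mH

Step 1 — Angular frequency: ω = 2π·f = 2π·751 = 4719 rad/s.
Step 2 — Component impedances:
  R: Z = R = 2280 Ω
  L: Z = jωL = j·4719·0.00735 = 0 + j34.68 Ω
Step 3 — Series combination: Z_total = R + L = 2280 + j34.68 Ω = 2280∠0.9° Ω.

Z = 2280 + j34.68 Ω = 2280∠0.9° Ω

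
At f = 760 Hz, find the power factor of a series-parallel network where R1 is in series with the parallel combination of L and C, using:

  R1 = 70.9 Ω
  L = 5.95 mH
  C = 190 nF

Step 1 — Angular frequency: ω = 2π·f = 2π·760 = 4775 rad/s.
Step 2 — Component impedances:
  R1: Z = R = 70.9 Ω
  L: Z = jωL = j·4775·0.00595 = 0 + j28.41 Ω
  C: Z = 1/(jωC) = -j/(ω·C) = 0 - j1102 Ω
Step 3 — Parallel branch: L || C = 1/(1/L + 1/C) = 0 + j29.16 Ω.
Step 4 — Series with R1: Z_total = R1 + (L || C) = 70.9 + j29.16 Ω = 76.66∠22.4° Ω.
Step 5 — Power factor: PF = cos(φ) = Re(Z)/|Z| = 70.9/76.664 = 0.9248.
Step 6 — Type: Im(Z) = 29.16 ⇒ lagging (phase φ = 22.4°).

PF = 0.9248 (lagging, φ = 22.4°)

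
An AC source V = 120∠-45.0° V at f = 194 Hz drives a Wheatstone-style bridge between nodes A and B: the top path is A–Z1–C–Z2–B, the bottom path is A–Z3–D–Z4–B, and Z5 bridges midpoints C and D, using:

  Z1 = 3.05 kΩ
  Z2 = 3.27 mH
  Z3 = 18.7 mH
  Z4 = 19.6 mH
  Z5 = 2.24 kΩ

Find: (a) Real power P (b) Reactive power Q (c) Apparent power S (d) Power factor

Step 1 — Angular frequency: ω = 2π·f = 2π·194 = 1219 rad/s.
Step 2 — Component impedances:
  Z1: Z = R = 3050 Ω
  Z2: Z = jωL = j·1219·0.00327 = 0 + j3.986 Ω
  Z3: Z = jωL = j·1219·0.0187 = 0 + j22.79 Ω
  Z4: Z = jωL = j·1219·0.0196 = 0 + j23.89 Ω
  Z5: Z = R = 2240 Ω
Step 3 — Bridge requires nodal analysis (the Z5 bridge couples midpoints C and D, so the two paths cannot be reduced to a simple series/parallel combination). Setting node B to ground and injecting 1 A at node A, the 3-node admittance system at A, C, D solves to V_A = Z_AB = 0.9688 + j46.66 Ω = 46.67∠88.8° Ω.
Step 4 — Source phasor: V = 120∠-45.0° V = 84.85 - j84.85 V.
Step 5 — Current: I = V / Z = -1.78 - j1.855 A = 2.571∠-133.8° A.
Step 6 — Complex power: S = V·I* = 6.405 + j308.5 VA.
Step 7 — Real power: P = Re(S) = 6.405 W.
Step 8 — Reactive power: Q = Im(S) = 308.5 VAR.
Step 9 — Apparent power: |S| = 308.5 VA.
Step 10 — Power factor: PF = P/|S| = 0.02076 (lagging).

(a) P = 6.405 W  (b) Q = 308.5 VAR  (c) S = 308.5 VA  (d) PF = 0.02076 (lagging)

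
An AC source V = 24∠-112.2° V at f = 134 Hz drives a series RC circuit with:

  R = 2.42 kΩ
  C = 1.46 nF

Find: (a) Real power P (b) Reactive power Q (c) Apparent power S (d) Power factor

Step 1 — Angular frequency: ω = 2π·f = 2π·134 = 841.9 rad/s.
Step 2 — Component impedances:
  R: Z = R = 2420 Ω
  C: Z = 1/(jωC) = -j/(ω·C) = 0 - j8.135e+05 Ω
Step 3 — Series combination: Z_total = R + C = 2420 - j8.135e+05 Ω = 8.135e+05∠-89.8° Ω.
Step 4 — Source phasor: V = 24∠-112.2° V = -9.068 - j22.22 V.
Step 5 — Current: I = V / Z = 2.728e-05 - j1.123e-05 A = 2.95e-05∠-22.4° A.
Step 6 — Complex power: S = V·I* = 2.106e-06 - j0.000708 VA.
Step 7 — Real power: P = Re(S) = 2.106e-06 W.
Step 8 — Reactive power: Q = Im(S) = -0.000708 VAR.
Step 9 — Apparent power: |S| = 0.000708 VA.
Step 10 — Power factor: PF = P/|S| = 0.002975 (leading).

(a) P = 2.106e-06 W  (b) Q = -0.000708 VAR  (c) S = 0.000708 VA  (d) PF = 0.002975 (leading)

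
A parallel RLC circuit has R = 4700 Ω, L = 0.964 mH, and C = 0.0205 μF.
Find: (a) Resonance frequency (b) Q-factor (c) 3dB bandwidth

Step 1 — Resonance: ω₀ = 1/√(LC) = 1/√(0.000964·2.05e-08) = 2.249e+05 rad/s.
Step 2 — f₀ = ω₀/(2π) = 3.58e+04 Hz.
Step 3 — Parallel Q: Q = R/(ω₀L) = 4700/(2.249e+05·0.000964) = 21.67.
Step 4 — Bandwidth: Δω = ω₀/Q = 1.038e+04 rad/s; BW = Δω/(2π) = 1652 Hz.

(a) f₀ = 3.58e+04 Hz  (b) Q = 21.67  (c) BW = 1652 Hz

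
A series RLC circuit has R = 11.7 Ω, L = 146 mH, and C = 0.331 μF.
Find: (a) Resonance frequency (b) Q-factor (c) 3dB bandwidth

Step 1 — Resonance: ω₀ = 1/√(LC) = 1/√(0.146·3.31e-07) = 4549 rad/s.
Step 2 — f₀ = ω₀/(2π) = 724 Hz.
Step 3 — Series Q: Q = ω₀L/R = 4549·0.146/11.7 = 56.76.
Step 4 — Bandwidth: Δω = ω₀/Q = 80.14 rad/s; BW = Δω/(2π) = 12.75 Hz.

(a) f₀ = 724 Hz  (b) Q = 56.76  (c) BW = 12.75 Hz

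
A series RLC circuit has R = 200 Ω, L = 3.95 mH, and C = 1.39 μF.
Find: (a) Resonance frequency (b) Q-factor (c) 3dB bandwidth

Step 1 — Resonance condition Im(Z)=0 gives ω₀ = 1/√(LC).
Step 2 — ω₀ = 1/√(0.00395·1.39e-06) = 1.35e+04 rad/s.
Step 3 — f₀ = ω₀/(2π) = 2148 Hz.
Step 4 — Series Q: Q = ω₀L/R = 1.35e+04·0.00395/200 = 0.2665.
Step 5 — 3dB bandwidth: Δω = ω₀/Q = 5.063e+04 rad/s; BW = Δω/(2π) = 8058 Hz.

(a) f₀ = 2148 Hz  (b) Q = 0.2665  (c) BW = 8058 Hz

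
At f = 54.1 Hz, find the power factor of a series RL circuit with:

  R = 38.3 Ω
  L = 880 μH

Step 1 — Angular frequency: ω = 2π·f = 2π·54.1 = 339.9 rad/s.
Step 2 — Component impedances:
  R: Z = R = 38.3 Ω
  L: Z = jωL = j·339.9·0.00088 = 0 + j0.2991 Ω
Step 3 — Series combination: Z_total = R + L = 38.3 + j0.2991 Ω = 38.3∠0.4° Ω.
Step 4 — Power factor: PF = cos(φ) = Re(Z)/|Z| = 38.3/38.3 = 1.
Step 5 — Type: Im(Z) = 0.2991 ⇒ lagging (phase φ = 0.4°).

PF = 1 (lagging, φ = 0.4°)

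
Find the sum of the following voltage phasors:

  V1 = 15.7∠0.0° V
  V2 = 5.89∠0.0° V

Step 1 — Convert each phasor to rectangular form:
  V1 = 15.7·(cos(0.0°) + j·sin(0.0°)) = 15.7 V
  V2 = 5.89·(cos(0.0°) + j·sin(0.0°)) = 5.89 V
Step 2 — Sum components: V_total = 21.59 V.
Step 3 — Convert to polar: |V_total| = 21.59 V, ∠V_total = 0.0°.

V_total = 21.59∠0.0° V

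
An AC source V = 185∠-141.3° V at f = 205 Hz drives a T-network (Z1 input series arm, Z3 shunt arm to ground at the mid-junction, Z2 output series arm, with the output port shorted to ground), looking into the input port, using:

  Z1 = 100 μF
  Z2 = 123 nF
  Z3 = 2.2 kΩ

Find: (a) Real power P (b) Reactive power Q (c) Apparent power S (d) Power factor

Step 1 — Angular frequency: ω = 2π·f = 2π·205 = 1288 rad/s.
Step 2 — Component impedances:
  Z1: Z = 1/(jωC) = -j/(ω·C) = 0 - j7.764 Ω
  Z2: Z = 1/(jωC) = -j/(ω·C) = 0 - j6312 Ω
  Z3: Z = R = 2200 Ω
Step 3 — With the output port shorted to ground, the output series arm Z2 runs from the junction to ground; the shunt arm Z3 also runs from the junction to ground. They appear in parallel: Z3 || Z2 = 1962 - j683.7 Ω.
Step 4 — Series with input arm Z1: Z_in = Z1 + (Z3 || Z2) = 1962 - j691.5 Ω = 2080∠-19.4° Ω.
Step 5 — Source phasor: V = 185∠-141.3° V = -144.4 - j115.7 V.
Step 6 — Current: I = V / Z = -0.04698 - j0.07552 A = 0.08894∠-121.9° A.
Step 7 — Complex power: S = V·I* = 15.52 - j5.47 VA.
Step 8 — Real power: P = Re(S) = 15.52 W.
Step 9 — Reactive power: Q = Im(S) = -5.47 VAR.
Step 10 — Apparent power: |S| = 16.45 VA.
Step 11 — Power factor: PF = P/|S| = 0.9431 (leading).

(a) P = 15.52 W  (b) Q = -5.47 VAR  (c) S = 16.45 VA  (d) PF = 0.9431 (leading)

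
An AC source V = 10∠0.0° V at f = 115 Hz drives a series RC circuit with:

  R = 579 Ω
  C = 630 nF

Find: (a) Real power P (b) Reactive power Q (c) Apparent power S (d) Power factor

Step 1 — Angular frequency: ω = 2π·f = 2π·115 = 722.6 rad/s.
Step 2 — Component impedances:
  R: Z = R = 579 Ω
  C: Z = 1/(jωC) = -j/(ω·C) = 0 - j2197 Ω
Step 3 — Series combination: Z_total = R + C = 579 - j2197 Ω = 2272∠-75.2° Ω.
Step 4 — Source phasor: V = 10∠0.0° V = 10 V.
Step 5 — Current: I = V / Z = 0.001122 + j0.004256 A = 0.004402∠75.2° A.
Step 6 — Complex power: S = V·I* = 0.01122 - j0.04256 VA.
Step 7 — Real power: P = Re(S) = 0.01122 W.
Step 8 — Reactive power: Q = Im(S) = -0.04256 VAR.
Step 9 — Apparent power: |S| = 0.04402 VA.
Step 10 — Power factor: PF = P/|S| = 0.2549 (leading).

(a) P = 0.01122 W  (b) Q = -0.04256 VAR  (c) S = 0.04402 VA  (d) PF = 0.2549 (leading)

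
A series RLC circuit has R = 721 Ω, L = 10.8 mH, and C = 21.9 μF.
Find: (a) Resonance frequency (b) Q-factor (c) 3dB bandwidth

Step 1 — Resonance: ω₀ = 1/√(LC) = 1/√(0.0108·2.19e-05) = 2056 rad/s.
Step 2 — f₀ = ω₀/(2π) = 327.3 Hz.
Step 3 — Series Q: Q = ω₀L/R = 2056·0.0108/721 = 0.0308.
Step 4 — Bandwidth: Δω = ω₀/Q = 6.676e+04 rad/s; BW = Δω/(2π) = 1.063e+04 Hz.

(a) f₀ = 327.3 Hz  (b) Q = 0.0308  (c) BW = 1.063e+04 Hz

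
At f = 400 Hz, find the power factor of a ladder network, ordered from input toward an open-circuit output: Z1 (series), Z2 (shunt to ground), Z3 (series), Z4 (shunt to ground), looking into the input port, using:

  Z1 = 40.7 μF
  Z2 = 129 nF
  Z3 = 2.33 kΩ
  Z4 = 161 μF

Step 1 — Angular frequency: ω = 2π·f = 2π·400 = 2513 rad/s.
Step 2 — Component impedances:
  Z1: Z = 1/(jωC) = -j/(ω·C) = 0 - j9.776 Ω
  Z2: Z = 1/(jωC) = -j/(ω·C) = 0 - j3084 Ω
  Z3: Z = R = 2330 Ω
  Z4: Z = 1/(jωC) = -j/(ω·C) = 0 - j2.471 Ω
Step 3 — Ladder network (open output): work backward from the far end, alternating series and parallel combinations. Z_in = 1482 - j1131 Ω = 1864∠-37.3° Ω.
Step 4 — Power factor: PF = cos(φ) = Re(Z)/|Z| = 1481.9/1864.1 = 0.795.
Step 5 — Type: Im(Z) = -1131 ⇒ leading (phase φ = -37.3°).

PF = 0.795 (leading, φ = -37.3°)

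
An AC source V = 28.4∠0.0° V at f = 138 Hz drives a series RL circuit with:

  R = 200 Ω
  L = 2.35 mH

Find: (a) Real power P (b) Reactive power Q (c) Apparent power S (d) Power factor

Step 1 — Angular frequency: ω = 2π·f = 2π·138 = 867.1 rad/s.
Step 2 — Component impedances:
  R: Z = R = 200 Ω
  L: Z = jωL = j·867.1·0.00235 = 0 + j2.038 Ω
Step 3 — Series combination: Z_total = R + L = 200 + j2.038 Ω = 200∠0.6° Ω.
Step 4 — Source phasor: V = 28.4∠0.0° V = 28.4 V.
Step 5 — Current: I = V / Z = 0.142 - j0.001447 A = 0.142∠-0.6° A.
Step 6 — Complex power: S = V·I* = 4.032 + j0.04108 VA.
Step 7 — Real power: P = Re(S) = 4.032 W.
Step 8 — Reactive power: Q = Im(S) = 0.04108 VAR.
Step 9 — Apparent power: |S| = 4.033 VA.
Step 10 — Power factor: PF = P/|S| = 0.9999 (lagging).

(a) P = 4.032 W  (b) Q = 0.04108 VAR  (c) S = 4.033 VA  (d) PF = 0.9999 (lagging)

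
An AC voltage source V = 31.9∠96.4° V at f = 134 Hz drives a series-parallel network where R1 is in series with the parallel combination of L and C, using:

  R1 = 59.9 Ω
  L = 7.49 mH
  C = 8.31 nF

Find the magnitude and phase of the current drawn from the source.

Step 1 — Angular frequency: ω = 2π·f = 2π·134 = 841.9 rad/s.
Step 2 — Component impedances:
  R1: Z = R = 59.9 Ω
  L: Z = jωL = j·841.9·0.00749 = 0 + j6.306 Ω
  C: Z = 1/(jωC) = -j/(ω·C) = 0 - j1.429e+05 Ω
Step 3 — Parallel branch: L || C = 1/(1/L + 1/C) = 0 + j6.306 Ω.
Step 4 — Series with R1: Z_total = R1 + (L || C) = 59.9 + j6.306 Ω = 60.23∠6.0° Ω.
Step 5 — Source phasor: V = 31.9∠96.4° V = -3.556 + j31.7 V.
Step 6 — Ohm's law: I = V / Z_total = (-3.556 + j31.7) / (59.9 + j6.306) = -0.003604 + j0.5296 A.
Step 7 — Convert to polar: |I| = 0.5296 A, ∠I = 90.4°.

I = 0.5296∠90.4° A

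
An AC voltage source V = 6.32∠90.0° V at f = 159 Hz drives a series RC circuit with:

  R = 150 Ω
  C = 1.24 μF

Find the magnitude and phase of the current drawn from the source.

Step 1 — Angular frequency: ω = 2π·f = 2π·159 = 999 rad/s.
Step 2 — Component impedances:
  R: Z = R = 150 Ω
  C: Z = 1/(jωC) = -j/(ω·C) = 0 - j807.2 Ω
Step 3 — Series combination: Z_total = R + C = 150 - j807.2 Ω = 821.1∠-79.5° Ω.
Step 4 — Source phasor: V = 6.32∠90.0° V = 0 + j6.32 V.
Step 5 — Ohm's law: I = V / Z_total = (0 + j6.32) / (150 - j807.2) = -0.007568 + j0.001406 A.
Step 6 — Convert to polar: |I| = 0.007697 A, ∠I = 169.5°.

I = 0.007697∠169.5° A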